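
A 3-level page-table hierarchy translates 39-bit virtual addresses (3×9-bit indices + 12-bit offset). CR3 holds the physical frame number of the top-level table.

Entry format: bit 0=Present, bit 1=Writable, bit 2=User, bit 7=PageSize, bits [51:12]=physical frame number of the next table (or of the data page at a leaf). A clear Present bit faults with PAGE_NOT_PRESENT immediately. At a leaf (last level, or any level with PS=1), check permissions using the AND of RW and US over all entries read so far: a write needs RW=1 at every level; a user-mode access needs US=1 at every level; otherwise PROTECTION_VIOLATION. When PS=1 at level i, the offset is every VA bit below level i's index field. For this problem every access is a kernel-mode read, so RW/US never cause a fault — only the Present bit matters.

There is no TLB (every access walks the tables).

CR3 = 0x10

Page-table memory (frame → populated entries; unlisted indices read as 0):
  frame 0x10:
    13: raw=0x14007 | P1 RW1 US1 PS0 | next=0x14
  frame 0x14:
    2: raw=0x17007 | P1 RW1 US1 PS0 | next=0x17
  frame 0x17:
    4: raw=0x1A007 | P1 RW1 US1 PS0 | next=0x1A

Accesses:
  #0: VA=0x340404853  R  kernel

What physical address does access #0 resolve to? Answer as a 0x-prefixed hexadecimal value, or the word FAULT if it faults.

Walk each access:
#0 VA=0x340404853 (r,kernel):
  lvl0: tbl 0x10, slot 13 ⇒ 0x14007 (P1/RW1/US1/PS0)
  lvl1: tbl 0x14, slot 2 ⇒ 0x17007 (P1/RW1/US1/PS0)
  lvl2: tbl 0x17, slot 4 ⇒ 0x1A007 (P1/RW1/US1/PS0)
  → PA=0x1A853  (3 entries read)

Access #0 PA: 0x1A853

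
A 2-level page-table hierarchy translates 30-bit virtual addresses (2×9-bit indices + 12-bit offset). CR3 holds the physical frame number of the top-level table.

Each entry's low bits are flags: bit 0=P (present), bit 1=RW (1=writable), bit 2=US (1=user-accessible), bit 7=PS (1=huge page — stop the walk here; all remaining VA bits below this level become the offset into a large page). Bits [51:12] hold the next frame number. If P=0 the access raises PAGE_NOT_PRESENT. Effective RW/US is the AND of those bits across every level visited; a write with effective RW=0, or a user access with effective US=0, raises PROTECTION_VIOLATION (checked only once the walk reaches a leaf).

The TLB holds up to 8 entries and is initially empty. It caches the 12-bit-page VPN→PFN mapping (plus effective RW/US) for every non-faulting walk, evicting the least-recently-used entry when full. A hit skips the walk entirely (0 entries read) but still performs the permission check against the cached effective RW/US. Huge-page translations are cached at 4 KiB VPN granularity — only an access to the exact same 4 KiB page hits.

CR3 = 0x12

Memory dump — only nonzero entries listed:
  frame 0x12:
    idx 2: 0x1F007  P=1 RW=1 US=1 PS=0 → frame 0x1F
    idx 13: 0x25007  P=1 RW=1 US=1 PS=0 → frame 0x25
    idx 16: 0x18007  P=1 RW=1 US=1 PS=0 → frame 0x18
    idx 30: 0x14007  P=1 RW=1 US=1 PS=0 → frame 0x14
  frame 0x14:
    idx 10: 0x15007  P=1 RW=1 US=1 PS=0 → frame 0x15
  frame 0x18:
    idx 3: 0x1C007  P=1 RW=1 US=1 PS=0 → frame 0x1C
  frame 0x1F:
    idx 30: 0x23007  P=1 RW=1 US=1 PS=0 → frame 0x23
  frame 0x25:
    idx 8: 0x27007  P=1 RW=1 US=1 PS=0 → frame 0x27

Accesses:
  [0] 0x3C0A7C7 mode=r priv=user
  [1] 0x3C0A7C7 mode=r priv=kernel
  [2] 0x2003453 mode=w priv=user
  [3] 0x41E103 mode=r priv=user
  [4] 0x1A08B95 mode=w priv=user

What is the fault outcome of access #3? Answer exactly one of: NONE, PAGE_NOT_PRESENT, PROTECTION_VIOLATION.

Per-access translation:
#0 VA=0x3C0A7C7 (r,user):
  lvl0: tbl 0x12, slot 30 ⇒ 0x14007 (P1/RW1/US1/PS0)
  lvl1: tbl 0x14, slot 10 ⇒ 0x15007 (P1/RW1/US1/PS0)
  ⇒ phys 0x157C7  [2 reads]
#1 VA=0x3C0A7C7 (r,kernel):
  TLB hit vpn=0x3C0A → PA=0x157C7
#2 VA=0x2003453 (w,user):
  lvl0: tbl 0x12, slot 16 ⇒ 0x18007 (P1/RW1/US1/PS0)
  lvl1: tbl 0x18, slot 3 ⇒ 0x1C007 (P1/RW1/US1/PS0)
  ⇒ phys 0x1C453  [2 reads]
#3 VA=0x41E103 (r,user):
  lvl0: tbl 0x12, slot 2 ⇒ 0x1F007 (P1/RW1/US1/PS0)
  lvl1: tbl 0x1F, slot 30 ⇒ 0x23007 (P1/RW1/US1/PS0)
  ⇒ phys 0x23103  [2 reads]
#4 VA=0x1A08B95 (w,user):
  lvl0: tbl 0x12, slot 13 ⇒ 0x25007 (P1/RW1/US1/PS0)
  lvl1: tbl 0x25, slot 8 ⇒ 0x27007 (P1/RW1/US1/PS0)
  ⇒ phys 0x27B95  [2 reads]

Access #3 fault: NONE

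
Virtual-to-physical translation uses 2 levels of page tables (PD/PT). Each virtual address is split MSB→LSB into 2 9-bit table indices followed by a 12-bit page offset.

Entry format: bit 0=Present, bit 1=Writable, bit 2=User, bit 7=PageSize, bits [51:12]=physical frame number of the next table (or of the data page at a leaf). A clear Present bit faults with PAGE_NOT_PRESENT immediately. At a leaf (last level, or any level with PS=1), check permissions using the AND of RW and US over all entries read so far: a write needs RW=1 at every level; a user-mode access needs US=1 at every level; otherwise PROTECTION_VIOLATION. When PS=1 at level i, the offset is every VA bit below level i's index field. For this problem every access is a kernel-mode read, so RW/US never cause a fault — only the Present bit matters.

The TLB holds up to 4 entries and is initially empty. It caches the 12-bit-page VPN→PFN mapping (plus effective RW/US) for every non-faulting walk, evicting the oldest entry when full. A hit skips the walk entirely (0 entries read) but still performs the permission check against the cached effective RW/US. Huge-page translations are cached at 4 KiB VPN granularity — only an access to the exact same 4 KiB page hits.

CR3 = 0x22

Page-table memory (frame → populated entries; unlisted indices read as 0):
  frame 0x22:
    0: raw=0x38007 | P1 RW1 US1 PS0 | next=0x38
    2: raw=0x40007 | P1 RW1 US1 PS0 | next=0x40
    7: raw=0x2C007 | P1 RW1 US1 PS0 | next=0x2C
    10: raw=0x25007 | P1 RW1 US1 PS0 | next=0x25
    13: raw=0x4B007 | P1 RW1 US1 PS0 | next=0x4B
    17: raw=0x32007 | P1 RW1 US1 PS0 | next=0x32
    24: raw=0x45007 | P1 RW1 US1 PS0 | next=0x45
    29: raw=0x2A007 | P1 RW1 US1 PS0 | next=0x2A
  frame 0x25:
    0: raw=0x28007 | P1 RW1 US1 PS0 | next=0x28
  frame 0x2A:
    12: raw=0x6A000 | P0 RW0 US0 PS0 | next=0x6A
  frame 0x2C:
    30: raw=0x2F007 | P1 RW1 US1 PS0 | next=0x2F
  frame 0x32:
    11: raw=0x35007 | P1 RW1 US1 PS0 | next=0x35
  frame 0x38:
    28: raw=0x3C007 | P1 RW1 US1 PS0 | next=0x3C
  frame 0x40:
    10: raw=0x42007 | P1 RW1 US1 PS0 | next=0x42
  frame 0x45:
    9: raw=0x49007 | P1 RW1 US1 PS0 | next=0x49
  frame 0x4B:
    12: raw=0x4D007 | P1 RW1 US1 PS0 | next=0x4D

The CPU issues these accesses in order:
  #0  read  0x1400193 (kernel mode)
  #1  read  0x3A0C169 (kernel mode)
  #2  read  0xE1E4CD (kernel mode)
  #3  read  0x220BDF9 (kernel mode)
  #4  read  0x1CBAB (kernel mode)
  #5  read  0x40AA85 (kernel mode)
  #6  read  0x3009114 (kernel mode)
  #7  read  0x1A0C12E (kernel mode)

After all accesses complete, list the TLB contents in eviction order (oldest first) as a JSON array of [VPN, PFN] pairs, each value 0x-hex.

Walk each access:
#0 VA=0x1400193 (r,kernel):
  L0: frame=0x22 idx=10 entry=0x25007 [P=1 RW=1 US=1 PS=0]
  L1: frame=0x25 idx=0 entry=0x28007 [P=1 RW=1 US=1 PS=0]
  ✓ 0x28193  — 2 lookups
#1 VA=0x3A0C169 (r,kernel):
  L0: frame=0x22 idx=29 entry=0x2A007 [P=1 RW=1 US=1 PS=0]
  L1: frame=0x2A idx=12 entry=0x6A000 [P=0 RW=0 US=0 PS=0]
  ✗ PAGE_NOT_PRESENT  [2 reads]
#2 VA=0xE1E4CD (r,kernel):
  L0: frame=0x22 idx=7 entry=0x2C007 [P=1 RW=1 US=1 PS=0]
  L1: frame=0x2C idx=30 entry=0x2F007 [P=1 RW=1 US=1 PS=0]
  ✓ 0x2F4CD  — 2 lookups
#3 VA=0x220BDF9 (r,kernel):
  L0: frame=0x22 idx=17 entry=0x32007 [P=1 RW=1 US=1 PS=0]
  L1: frame=0x32 idx=11 entry=0x35007 [P=1 RW=1 US=1 PS=0]
  ✓ 0x35DF9  — 2 lookups
#4 VA=0x1CBAB (r,kernel):
  L0: frame=0x22 idx=0 entry=0x38007 [P=1 RW=1 US=1 PS=0]
  L1: frame=0x38 idx=28 entry=0x3C007 [P=1 RW=1 US=1 PS=0]
  ✓ 0x3CBAB  — 2 lookups
#5 VA=0x40AA85 (r,kernel):
  L0: frame=0x22 idx=2 entry=0x40007 [P=1 RW=1 US=1 PS=0]
  L1: frame=0x40 idx=10 entry=0x42007 [P=1 RW=1 US=1 PS=0]
  ✓ 0x42A85  — 2 lookups
#6 VA=0x3009114 (r,kernel):
  L0: frame=0x22 idx=24 entry=0x45007 [P=1 RW=1 US=1 PS=0]
  L1: frame=0x45 idx=9 entry=0x49007 [P=1 RW=1 US=1 PS=0]
  ✓ 0x49114  — 2 lookups
#7 VA=0x1A0C12E (r,kernel):
  L0: frame=0x22 idx=13 entry=0x4B007 [P=1 RW=1 US=1 PS=0]
  L1: frame=0x4B idx=12 entry=0x4D007 [P=1 RW=1 US=1 PS=0]
  ✓ 0x4D12E  — 2 lookups

TLB: [["0x1C", "0x3C"], ["0x40A", "0x42"], ["0x3009", "0x49"], ["0x1A0C", "0x4D"]]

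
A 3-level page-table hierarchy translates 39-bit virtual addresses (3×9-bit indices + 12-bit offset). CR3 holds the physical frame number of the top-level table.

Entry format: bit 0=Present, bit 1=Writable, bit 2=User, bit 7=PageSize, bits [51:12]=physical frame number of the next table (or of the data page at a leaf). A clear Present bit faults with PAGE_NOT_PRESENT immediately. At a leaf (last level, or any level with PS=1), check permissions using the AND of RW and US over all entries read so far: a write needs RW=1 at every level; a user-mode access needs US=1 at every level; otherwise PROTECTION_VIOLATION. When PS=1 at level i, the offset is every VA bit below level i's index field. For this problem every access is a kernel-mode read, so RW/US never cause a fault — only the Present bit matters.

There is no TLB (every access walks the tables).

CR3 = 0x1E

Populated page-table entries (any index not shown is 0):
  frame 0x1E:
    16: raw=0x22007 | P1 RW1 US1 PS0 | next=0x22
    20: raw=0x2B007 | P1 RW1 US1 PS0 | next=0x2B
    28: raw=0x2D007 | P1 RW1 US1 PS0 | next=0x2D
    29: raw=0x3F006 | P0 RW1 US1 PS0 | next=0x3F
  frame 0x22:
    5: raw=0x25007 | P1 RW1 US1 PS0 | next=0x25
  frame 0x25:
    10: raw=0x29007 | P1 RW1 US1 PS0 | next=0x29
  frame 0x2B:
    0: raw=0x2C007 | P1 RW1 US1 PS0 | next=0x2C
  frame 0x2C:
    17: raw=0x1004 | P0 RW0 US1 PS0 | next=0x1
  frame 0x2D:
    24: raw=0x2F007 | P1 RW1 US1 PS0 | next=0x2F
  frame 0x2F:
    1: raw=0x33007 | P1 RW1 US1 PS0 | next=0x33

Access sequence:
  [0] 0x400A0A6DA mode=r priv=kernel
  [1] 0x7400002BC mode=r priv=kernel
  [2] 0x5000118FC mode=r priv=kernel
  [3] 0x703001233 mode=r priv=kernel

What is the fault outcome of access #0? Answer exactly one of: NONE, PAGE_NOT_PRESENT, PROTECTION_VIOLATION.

Walk each access:
#0 VA=0x400A0A6DA (r,kernel):
  [0] read 0x1E idx=16: raw=0x22007 flags P=1 W=1 U=1 S=0
  [1] read 0x22 idx=5: raw=0x25007 flags P=1 W=1 U=1 S=0
  [2] read 0x25 idx=10: raw=0x29007 flags P=1 W=1 U=1 S=0
  ✓ 0x296DA  — 3 lookups
#1 VA=0x7400002BC (r,kernel):
  [0] read 0x1E idx=29: raw=0x3F006 flags P=0 W=1 U=1 S=0
  ✗ PAGE_NOT_PRESENT  [1 reads]
#2 VA=0x5000118FC (r,kernel):
  [0] read 0x1E idx=20: raw=0x2B007 flags P=1 W=1 U=1 S=0
  [1] read 0x2B idx=0: raw=0x2C007 flags P=1 W=1 U=1 S=0
  [2] read 0x2C idx=17: raw=0x1004 flags P=0 W=0 U=1 S=0
  ✗ PAGE_NOT_PRESENT  [3 reads]
#3 VA=0x703001233 (r,kernel):
  [0] read 0x1E idx=28: raw=0x2D007 flags P=1 W=1 U=1 S=0
  [1] read 0x2D idx=24: raw=0x2F007 flags P=1 W=1 U=1 S=0
  [2] read 0x2F idx=1: raw=0x33007 flags P=1 W=1 U=1 S=0
  ✓ 0x33233  — 3 lookups

Access #0 fault: NONE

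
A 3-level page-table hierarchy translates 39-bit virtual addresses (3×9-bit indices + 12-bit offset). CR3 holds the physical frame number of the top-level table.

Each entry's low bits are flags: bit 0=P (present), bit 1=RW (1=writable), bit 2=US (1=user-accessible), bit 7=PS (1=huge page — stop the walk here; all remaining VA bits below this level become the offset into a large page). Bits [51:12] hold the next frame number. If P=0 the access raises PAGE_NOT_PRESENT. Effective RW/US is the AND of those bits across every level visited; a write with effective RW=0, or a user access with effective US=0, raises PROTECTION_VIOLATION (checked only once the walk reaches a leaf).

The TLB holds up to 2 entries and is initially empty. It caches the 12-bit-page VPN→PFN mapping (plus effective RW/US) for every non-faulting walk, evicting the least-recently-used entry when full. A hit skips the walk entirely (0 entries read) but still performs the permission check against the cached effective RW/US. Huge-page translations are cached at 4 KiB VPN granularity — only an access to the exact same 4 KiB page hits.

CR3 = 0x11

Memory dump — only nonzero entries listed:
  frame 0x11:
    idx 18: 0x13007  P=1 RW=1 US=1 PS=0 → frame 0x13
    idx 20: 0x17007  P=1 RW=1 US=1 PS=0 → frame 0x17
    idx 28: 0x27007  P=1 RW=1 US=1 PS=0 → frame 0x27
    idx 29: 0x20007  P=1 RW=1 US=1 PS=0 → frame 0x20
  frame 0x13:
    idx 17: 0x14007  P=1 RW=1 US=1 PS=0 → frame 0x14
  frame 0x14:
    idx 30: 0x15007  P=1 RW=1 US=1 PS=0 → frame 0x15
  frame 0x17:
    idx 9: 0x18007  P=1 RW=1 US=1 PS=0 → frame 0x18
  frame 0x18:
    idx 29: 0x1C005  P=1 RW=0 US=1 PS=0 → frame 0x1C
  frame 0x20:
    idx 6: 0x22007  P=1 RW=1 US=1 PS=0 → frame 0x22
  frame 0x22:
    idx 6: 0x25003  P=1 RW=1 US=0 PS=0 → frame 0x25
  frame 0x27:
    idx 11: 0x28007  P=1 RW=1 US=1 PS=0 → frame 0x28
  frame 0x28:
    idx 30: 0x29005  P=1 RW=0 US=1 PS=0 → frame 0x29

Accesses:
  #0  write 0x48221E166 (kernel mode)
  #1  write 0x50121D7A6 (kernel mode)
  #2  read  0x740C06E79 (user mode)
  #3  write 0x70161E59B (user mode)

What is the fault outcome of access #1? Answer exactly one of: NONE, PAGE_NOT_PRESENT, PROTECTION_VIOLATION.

Per-access translation:
#0 VA=0x48221E166 (w,kernel):
  [0] read 0x11 idx=18: raw=0x13007 flags P=1 W=1 U=1 S=0
  [1] read 0x13 idx=17: raw=0x14007 flags P=1 W=1 U=1 S=0
  [2] read 0x14 idx=30: raw=0x15007 flags P=1 W=1 U=1 S=0
  → PA=0x15166  (3 entries read)
#1 VA=0x50121D7A6 (w,kernel):
  [0] read 0x11 idx=20: raw=0x17007 flags P=1 W=1 U=1 S=0
  [1] read 0x17 idx=9: raw=0x18007 flags P=1 W=1 U=1 S=0
  [2] read 0x18 idx=29: raw=0x1C005 flags P=1 W=0 U=1 S=0
  ✗ PROTECTION_VIOLATION  [3 reads]
#2 VA=0x740C06E79 (r,user):
  [0] read 0x11 idx=29: raw=0x20007 flags P=1 W=1 U=1 S=0
  [1] read 0x20 idx=6: raw=0x22007 flags P=1 W=1 U=1 S=0
  [2] read 0x22 idx=6: raw=0x25003 flags P=1 W=1 U=0 S=0
  ✗ PROTECTION_VIOLATION  [3 reads]
#3 VA=0x70161E59B (w,user):
  [0] read 0x11 idx=28: raw=0x27007 flags P=1 W=1 U=1 S=0
  [1] read 0x27 idx=11: raw=0x28007 flags P=1 W=1 U=1 S=0
  [2] read 0x28 idx=30: raw=0x29005 flags P=1 W=0 U=1 S=0
  ✗ PROTECTION_VIOLATION  [3 reads]

Access #1 fault: PROTECTION_VIOLATION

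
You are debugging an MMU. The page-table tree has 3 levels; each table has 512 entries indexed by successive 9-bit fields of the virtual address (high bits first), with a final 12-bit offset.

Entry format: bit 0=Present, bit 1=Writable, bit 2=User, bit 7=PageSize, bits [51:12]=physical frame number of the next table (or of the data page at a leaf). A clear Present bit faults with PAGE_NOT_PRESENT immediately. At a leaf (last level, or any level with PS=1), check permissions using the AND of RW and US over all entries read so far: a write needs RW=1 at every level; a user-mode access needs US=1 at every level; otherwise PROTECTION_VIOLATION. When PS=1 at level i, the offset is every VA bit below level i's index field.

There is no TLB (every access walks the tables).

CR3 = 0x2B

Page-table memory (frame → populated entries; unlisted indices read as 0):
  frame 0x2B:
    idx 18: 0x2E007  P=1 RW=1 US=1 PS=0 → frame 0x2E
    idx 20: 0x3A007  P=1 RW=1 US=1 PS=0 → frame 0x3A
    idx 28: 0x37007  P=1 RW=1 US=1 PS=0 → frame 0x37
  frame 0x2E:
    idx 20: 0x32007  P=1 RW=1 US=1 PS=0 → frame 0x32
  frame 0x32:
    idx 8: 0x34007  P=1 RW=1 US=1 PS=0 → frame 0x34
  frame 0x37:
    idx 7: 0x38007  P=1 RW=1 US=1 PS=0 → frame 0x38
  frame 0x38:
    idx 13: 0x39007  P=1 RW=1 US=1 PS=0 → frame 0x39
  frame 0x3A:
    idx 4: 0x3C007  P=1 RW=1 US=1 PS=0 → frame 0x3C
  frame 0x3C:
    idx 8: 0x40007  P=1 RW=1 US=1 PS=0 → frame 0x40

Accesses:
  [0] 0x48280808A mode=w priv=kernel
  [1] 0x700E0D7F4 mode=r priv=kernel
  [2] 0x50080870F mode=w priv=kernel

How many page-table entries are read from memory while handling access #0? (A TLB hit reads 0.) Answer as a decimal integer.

Walk each access:
#0 VA=0x48280808A (w,kernel):
  L0: frame=0x2B idx=18 entry=0x2E007 [P=1 RW=1 US=1 PS=0]
  L1: frame=0x2E idx=20 entry=0x32007 [P=1 RW=1 US=1 PS=0]
  L2: frame=0x32 idx=8 entry=0x34007 [P=1 RW=1 US=1 PS=0]
  ✓ 0x3408A  — 3 lookups
#1 VA=0x700E0D7F4 (r,kernel):
  L0: frame=0x2B idx=28 entry=0x37007 [P=1 RW=1 US=1 PS=0]
  L1: frame=0x37 idx=7 entry=0x38007 [P=1 RW=1 US=1 PS=0]
  L2: frame=0x38 idx=13 entry=0x39007 [P=1 RW=1 US=1 PS=0]
  ✓ 0x397F4  — 3 lookups
#2 VA=0x50080870F (w,kernel):
  L0: frame=0x2B idx=20 entry=0x3A007 [P=1 RW=1 US=1 PS=0]
  L1: frame=0x3A idx=4 entry=0x3C007 [P=1 RW=1 US=1 PS=0]
  L2: frame=0x3C idx=8 entry=0x40007 [P=1 RW=1 US=1 PS=0]
  ✓ 0x4070F  — 3 lookups

Entries read for #0: 3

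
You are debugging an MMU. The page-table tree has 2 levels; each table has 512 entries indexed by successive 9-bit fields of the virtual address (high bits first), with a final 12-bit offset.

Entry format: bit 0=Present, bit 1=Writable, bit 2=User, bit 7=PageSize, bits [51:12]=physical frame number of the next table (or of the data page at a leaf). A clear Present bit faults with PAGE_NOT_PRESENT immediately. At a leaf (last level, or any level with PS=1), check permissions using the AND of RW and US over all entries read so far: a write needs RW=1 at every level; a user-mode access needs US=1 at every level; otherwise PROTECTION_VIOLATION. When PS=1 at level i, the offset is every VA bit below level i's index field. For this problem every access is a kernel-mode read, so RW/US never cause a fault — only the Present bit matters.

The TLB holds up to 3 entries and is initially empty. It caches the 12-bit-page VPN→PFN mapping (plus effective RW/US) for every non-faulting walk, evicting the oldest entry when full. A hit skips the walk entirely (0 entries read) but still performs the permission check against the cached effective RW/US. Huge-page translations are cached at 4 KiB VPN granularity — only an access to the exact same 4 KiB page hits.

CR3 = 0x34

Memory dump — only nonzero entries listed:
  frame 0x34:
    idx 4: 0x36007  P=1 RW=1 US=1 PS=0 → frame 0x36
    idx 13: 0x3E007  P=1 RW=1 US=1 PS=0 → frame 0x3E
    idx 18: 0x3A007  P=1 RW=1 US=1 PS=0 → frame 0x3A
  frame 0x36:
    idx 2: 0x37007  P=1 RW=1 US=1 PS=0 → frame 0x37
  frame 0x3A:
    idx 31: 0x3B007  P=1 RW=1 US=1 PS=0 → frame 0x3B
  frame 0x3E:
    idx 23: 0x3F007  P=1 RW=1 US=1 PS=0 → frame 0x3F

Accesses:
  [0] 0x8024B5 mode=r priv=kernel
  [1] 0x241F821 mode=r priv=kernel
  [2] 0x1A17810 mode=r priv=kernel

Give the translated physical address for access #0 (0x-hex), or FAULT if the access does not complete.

Trace:
#0 VA=0x8024B5 (r,kernel):
  L0: frame=0x34 idx=4 entry=0x36007 [P=1 RW=1 US=1 PS=0]
  L1: frame=0x36 idx=2 entry=0x37007 [P=1 RW=1 US=1 PS=0]
  ✓ 0x374B5  — 2 lookups
#1 VA=0x241F821 (r,kernel):
  L0: frame=0x34 idx=18 entry=0x3A007 [P=1 RW=1 US=1 PS=0]
  L1: frame=0x3A idx=31 entry=0x3B007 [P=1 RW=1 US=1 PS=0]
  ✓ 0x3B821  — 2 lookups
#2 VA=0x1A17810 (r,kernel):
  L0: frame=0x34 idx=13 entry=0x3E007 [P=1 RW=1 US=1 PS=0]
  L1: frame=0x3E idx=23 entry=0x3F007 [P=1 RW=1 US=1 PS=0]
  ✓ 0x3F810  — 2 lookups

Access #0 PA: 0x374B5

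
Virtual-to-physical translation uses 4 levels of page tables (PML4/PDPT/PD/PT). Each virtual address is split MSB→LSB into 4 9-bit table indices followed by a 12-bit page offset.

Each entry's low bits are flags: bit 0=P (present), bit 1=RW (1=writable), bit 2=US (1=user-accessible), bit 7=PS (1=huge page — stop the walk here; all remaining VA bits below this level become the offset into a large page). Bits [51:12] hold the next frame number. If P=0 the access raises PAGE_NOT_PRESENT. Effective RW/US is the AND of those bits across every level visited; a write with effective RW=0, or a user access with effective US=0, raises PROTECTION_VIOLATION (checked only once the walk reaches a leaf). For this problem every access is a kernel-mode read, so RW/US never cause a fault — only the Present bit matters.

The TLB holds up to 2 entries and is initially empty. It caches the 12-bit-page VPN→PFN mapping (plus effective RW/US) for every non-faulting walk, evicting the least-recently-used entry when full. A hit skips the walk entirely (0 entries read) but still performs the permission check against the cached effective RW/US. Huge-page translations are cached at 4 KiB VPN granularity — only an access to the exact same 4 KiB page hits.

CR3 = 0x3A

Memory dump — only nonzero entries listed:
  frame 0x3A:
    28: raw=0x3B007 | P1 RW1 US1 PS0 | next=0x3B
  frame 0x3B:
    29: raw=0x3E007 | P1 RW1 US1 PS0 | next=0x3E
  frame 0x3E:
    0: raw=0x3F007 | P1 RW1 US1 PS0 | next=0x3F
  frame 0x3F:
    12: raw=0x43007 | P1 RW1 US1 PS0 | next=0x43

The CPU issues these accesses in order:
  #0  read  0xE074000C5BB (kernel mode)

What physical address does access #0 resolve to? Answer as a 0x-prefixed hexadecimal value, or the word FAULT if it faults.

Trace:
#0 VA=0xE074000C5BB (r,kernel):
  [0] read 0x3A idx=28: raw=0x3B007 flags P=1 W=1 U=1 S=0
  [1] read 0x3B idx=29: raw=0x3E007 flags P=1 W=1 U=1 S=0
  [2] read 0x3E idx=0: raw=0x3F007 flags P=1 W=1 U=1 S=0
  [3] read 0x3F idx=12: raw=0x43007 flags P=1 W=1 U=1 S=0
  → PA=0x435BB  (4 entries read)

Access #0 PA: 0x435BB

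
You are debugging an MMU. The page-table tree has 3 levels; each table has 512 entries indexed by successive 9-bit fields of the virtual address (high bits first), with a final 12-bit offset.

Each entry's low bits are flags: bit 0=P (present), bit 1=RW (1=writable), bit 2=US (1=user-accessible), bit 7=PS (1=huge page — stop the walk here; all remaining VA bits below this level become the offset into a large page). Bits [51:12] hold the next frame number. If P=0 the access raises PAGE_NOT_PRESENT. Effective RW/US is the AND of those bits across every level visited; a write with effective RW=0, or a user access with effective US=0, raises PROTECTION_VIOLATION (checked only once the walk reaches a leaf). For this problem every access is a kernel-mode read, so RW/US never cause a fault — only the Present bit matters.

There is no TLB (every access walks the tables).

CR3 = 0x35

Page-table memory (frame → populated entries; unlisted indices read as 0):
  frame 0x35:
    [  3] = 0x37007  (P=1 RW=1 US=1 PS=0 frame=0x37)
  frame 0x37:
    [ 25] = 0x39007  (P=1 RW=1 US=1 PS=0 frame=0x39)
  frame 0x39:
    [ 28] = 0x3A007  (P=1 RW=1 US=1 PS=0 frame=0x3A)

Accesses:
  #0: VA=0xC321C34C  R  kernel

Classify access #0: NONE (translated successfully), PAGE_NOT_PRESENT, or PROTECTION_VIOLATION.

Per-access translation:
#0 VA=0xC321C34C (r,kernel):
  L0: frame=0x35 idx=3 entry=0x37007 [P=1 RW=1 US=1 PS=0]
  L1: frame=0x37 idx=25 entry=0x39007 [P=1 RW=1 US=1 PS=0]
  L2: frame=0x39 idx=28 entry=0x3A007 [P=1 RW=1 US=1 PS=0]
  ⇒ phys 0x3A34C  [3 reads]

Access #0 fault: NONE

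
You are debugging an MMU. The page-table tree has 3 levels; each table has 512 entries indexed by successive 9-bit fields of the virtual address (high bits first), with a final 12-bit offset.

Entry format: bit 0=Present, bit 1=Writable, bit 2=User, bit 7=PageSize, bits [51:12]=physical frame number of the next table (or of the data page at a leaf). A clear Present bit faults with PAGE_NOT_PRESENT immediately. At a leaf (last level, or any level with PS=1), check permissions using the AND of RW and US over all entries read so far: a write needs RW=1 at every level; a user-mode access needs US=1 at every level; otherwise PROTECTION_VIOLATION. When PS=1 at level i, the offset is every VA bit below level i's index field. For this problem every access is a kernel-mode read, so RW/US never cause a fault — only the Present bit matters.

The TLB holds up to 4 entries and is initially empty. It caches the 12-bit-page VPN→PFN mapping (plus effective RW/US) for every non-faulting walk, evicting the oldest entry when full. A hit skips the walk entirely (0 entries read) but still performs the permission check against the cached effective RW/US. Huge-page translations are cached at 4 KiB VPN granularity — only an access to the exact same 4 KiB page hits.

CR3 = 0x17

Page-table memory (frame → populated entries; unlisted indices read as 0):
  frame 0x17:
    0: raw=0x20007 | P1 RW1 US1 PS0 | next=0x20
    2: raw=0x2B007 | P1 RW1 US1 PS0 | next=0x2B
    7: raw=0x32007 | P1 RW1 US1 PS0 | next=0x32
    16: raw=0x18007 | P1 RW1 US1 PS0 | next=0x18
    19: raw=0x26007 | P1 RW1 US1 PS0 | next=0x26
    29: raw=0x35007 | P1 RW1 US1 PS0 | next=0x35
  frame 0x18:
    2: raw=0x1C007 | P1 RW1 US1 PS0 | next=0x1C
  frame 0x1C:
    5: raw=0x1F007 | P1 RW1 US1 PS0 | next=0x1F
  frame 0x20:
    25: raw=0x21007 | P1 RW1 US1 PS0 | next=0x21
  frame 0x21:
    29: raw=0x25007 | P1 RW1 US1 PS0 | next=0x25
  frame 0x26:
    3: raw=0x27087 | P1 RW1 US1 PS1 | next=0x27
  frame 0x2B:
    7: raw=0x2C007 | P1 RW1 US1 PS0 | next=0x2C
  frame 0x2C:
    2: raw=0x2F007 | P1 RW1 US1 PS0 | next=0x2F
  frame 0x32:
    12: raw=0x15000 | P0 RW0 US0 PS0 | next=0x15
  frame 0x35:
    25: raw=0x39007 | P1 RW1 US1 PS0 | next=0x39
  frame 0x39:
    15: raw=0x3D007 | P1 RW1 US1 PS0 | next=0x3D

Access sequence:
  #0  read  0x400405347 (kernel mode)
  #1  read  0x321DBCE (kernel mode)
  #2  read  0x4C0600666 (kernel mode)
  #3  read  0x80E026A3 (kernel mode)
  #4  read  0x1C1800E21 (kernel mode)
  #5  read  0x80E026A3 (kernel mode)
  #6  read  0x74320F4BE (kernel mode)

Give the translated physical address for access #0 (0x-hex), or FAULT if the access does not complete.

Walk each access:
#0 VA=0x400405347 (r,kernel):
  L0: frame=0x17 idx=16 entry=0x18007 [P=1 RW=1 US=1 PS=0]
  L1: frame=0x18 idx=2 entry=0x1C007 [P=1 RW=1 US=1 PS=0]
  L2: frame=0x1C idx=5 entry=0x1F007 [P=1 RW=1 US=1 PS=0]
  ✓ 0x1F347  — 3 lookups
#1 VA=0x321DBCE (r,kernel):
  L0: frame=0x17 idx=0 entry=0x20007 [P=1 RW=1 US=1 PS=0]
  L1: frame=0x20 idx=25 entry=0x21007 [P=1 RW=1 US=1 PS=0]
  L2: frame=0x21 idx=29 entry=0x25007 [P=1 RW=1 US=1 PS=0]
  ✓ 0x25BCE  — 3 lookups
#2 VA=0x4C0600666 (r,kernel):
  L0: frame=0x17 idx=19 entry=0x26007 [P=1 RW=1 US=1 PS=0]
  L1: frame=0x26 idx=3 entry=0x27087 [P=1 RW=1 US=1 PS=1]
  ✓ 0x27666 (huge @L1)  — 2 lookups
#3 VA=0x80E026A3 (r,kernel):
  L0: frame=0x17 idx=2 entry=0x2B007 [P=1 RW=1 US=1 PS=0]
  L1: frame=0x2B idx=7 entry=0x2C007 [P=1 RW=1 US=1 PS=0]
  L2: frame=0x2C idx=2 entry=0x2F007 [P=1 RW=1 US=1 PS=0]
  ✓ 0x2F6A3  — 3 lookups
#4 VA=0x1C1800E21 (r,kernel):
  L0: frame=0x17 idx=7 entry=0x32007 [P=1 RW=1 US=1 PS=0]
  L1: frame=0x32 idx=12 entry=0x15000 [P=0 RW=0 US=0 PS=0]
  ⇒ fault: PAGE_NOT_PRESENT  — 2 lookups
#5 VA=0x80E026A3 (r,kernel):
  TLB hit vpn=0x80E02 → PA=0x2F6A3
#6 VA=0x74320F4BE (r,kernel):
  L0: frame=0x17 idx=29 entry=0x35007 [P=1 RW=1 US=1 PS=0]
  L1: frame=0x35 idx=25 entry=0x39007 [P=1 RW=1 US=1 PS=0]
  L2: frame=0x39 idx=15 entry=0x3D007 [P=1 RW=1 US=1 PS=0]
  ✓ 0x3D4BE  — 3 lookups

Access #0 PA: 0x1F347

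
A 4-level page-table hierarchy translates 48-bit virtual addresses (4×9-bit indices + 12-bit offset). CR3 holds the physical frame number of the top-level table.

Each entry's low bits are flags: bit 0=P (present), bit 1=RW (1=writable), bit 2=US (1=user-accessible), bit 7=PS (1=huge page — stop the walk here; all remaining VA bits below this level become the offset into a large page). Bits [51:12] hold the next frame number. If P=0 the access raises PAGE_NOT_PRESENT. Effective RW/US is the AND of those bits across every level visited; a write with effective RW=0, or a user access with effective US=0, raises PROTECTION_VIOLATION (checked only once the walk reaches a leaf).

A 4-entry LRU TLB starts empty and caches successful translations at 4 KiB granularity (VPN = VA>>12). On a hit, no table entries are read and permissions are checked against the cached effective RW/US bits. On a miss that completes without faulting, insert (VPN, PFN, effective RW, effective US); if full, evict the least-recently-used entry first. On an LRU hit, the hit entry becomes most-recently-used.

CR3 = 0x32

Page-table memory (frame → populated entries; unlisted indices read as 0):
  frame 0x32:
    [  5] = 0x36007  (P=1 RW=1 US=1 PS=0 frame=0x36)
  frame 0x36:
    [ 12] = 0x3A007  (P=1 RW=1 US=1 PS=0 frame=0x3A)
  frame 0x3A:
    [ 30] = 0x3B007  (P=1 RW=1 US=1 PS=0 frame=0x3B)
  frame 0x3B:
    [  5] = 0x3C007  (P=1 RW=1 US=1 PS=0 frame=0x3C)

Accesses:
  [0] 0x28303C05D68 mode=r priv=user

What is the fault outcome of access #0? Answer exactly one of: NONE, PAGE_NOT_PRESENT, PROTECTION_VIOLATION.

Walk each access:
#0 VA=0x28303C05D68 (r,user):
  L0 @0x32[5] → 0x36007  P=1,RW=1,US=1,PS=0
  L1 @0x36[12] → 0x3A007  P=1,RW=1,US=1,PS=0
  L2 @0x3A[30] → 0x3B007  P=1,RW=1,US=1,PS=0
  L3 @0x3B[5] → 0x3C007  P=1,RW=1,US=1,PS=0
  ✓ 0x3CD68  — 4 lookups

Access #0 fault: NONE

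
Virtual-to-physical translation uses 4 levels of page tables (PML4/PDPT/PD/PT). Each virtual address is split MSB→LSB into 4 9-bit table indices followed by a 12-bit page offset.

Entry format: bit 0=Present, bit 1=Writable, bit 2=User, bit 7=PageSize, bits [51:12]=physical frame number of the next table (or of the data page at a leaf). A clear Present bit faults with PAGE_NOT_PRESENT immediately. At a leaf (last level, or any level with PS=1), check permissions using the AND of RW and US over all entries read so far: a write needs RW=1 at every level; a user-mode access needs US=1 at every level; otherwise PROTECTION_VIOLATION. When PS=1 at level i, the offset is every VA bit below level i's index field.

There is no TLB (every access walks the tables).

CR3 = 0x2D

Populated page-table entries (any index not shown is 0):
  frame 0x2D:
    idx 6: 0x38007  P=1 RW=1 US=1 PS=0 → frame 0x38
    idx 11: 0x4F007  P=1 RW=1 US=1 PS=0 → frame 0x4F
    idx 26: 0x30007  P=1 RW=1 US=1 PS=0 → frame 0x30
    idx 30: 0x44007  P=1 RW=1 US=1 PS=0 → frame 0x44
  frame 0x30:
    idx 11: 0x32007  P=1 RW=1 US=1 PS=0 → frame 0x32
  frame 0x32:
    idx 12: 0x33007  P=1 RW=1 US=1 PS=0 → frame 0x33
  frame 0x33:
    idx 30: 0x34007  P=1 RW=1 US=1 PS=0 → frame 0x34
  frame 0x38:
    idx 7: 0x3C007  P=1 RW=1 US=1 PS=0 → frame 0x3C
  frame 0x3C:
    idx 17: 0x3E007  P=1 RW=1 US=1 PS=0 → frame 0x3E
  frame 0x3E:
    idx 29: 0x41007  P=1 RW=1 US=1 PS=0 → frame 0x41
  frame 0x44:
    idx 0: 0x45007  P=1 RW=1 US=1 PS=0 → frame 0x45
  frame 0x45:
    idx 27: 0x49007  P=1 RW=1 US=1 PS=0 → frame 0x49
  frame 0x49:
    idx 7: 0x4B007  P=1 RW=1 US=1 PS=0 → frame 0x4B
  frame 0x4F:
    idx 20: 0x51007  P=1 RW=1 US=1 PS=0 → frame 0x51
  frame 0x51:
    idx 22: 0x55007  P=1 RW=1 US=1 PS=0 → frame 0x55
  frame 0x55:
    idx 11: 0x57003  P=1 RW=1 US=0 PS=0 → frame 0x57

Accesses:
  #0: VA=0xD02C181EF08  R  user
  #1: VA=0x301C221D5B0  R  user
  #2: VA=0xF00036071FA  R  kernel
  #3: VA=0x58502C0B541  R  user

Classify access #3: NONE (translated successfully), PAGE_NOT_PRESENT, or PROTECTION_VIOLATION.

Walk each access:
#0 VA=0xD02C181EF08 (r,user):
  lvl0: tbl 0x2D, slot 26 ⇒ 0x30007 (P1/RW1/US1/PS0)
  lvl1: tbl 0x30, slot 11 ⇒ 0x32007 (P1/RW1/US1/PS0)
  lvl2: tbl 0x32, slot 12 ⇒ 0x33007 (P1/RW1/US1/PS0)
  lvl3: tbl 0x33, slot 30 ⇒ 0x34007 (P1/RW1/US1/PS0)
  ✓ 0x34F08  — 4 lookups
#1 VA=0x301C221D5B0 (r,user):
  lvl0: tbl 0x2D, slot 6 ⇒ 0x38007 (P1/RW1/US1/PS0)
  lvl1: tbl 0x38, slot 7 ⇒ 0x3C007 (P1/RW1/US1/PS0)
  lvl2: tbl 0x3C, slot 17 ⇒ 0x3E007 (P1/RW1/US1/PS0)
  lvl3: tbl 0x3E, slot 29 ⇒ 0x41007 (P1/RW1/US1/PS0)
  ✓ 0x415B0  — 4 lookups
#2 VA=0xF00036071FA (r,kernel):
  lvl0: tbl 0x2D, slot 30 ⇒ 0x44007 (P1/RW1/US1/PS0)
  lvl1: tbl 0x44, slot 0 ⇒ 0x45007 (P1/RW1/US1/PS0)
  lvl2: tbl 0x45, slot 27 ⇒ 0x49007 (P1/RW1/US1/PS0)
  lvl3: tbl 0x49, slot 7 ⇒ 0x4B007 (P1/RW1/US1/PS0)
  ✓ 0x4B1FA  — 4 lookups
#3 VA=0x58502C0B541 (r,user):
  lvl0: tbl 0x2D, slot 11 ⇒ 0x4F007 (P1/RW1/US1/PS0)
  lvl1: tbl 0x4F, slot 20 ⇒ 0x51007 (P1/RW1/US1/PS0)
  lvl2: tbl 0x51, slot 22 ⇒ 0x55007 (P1/RW1/US1/PS0)
  lvl3: tbl 0x55, slot 11 ⇒ 0x57003 (P1/RW1/US0/PS0)
  ✗ PROTECTION_VIOLATION  [4 reads]

Access #3 fault: PROTECTION_VIOLATION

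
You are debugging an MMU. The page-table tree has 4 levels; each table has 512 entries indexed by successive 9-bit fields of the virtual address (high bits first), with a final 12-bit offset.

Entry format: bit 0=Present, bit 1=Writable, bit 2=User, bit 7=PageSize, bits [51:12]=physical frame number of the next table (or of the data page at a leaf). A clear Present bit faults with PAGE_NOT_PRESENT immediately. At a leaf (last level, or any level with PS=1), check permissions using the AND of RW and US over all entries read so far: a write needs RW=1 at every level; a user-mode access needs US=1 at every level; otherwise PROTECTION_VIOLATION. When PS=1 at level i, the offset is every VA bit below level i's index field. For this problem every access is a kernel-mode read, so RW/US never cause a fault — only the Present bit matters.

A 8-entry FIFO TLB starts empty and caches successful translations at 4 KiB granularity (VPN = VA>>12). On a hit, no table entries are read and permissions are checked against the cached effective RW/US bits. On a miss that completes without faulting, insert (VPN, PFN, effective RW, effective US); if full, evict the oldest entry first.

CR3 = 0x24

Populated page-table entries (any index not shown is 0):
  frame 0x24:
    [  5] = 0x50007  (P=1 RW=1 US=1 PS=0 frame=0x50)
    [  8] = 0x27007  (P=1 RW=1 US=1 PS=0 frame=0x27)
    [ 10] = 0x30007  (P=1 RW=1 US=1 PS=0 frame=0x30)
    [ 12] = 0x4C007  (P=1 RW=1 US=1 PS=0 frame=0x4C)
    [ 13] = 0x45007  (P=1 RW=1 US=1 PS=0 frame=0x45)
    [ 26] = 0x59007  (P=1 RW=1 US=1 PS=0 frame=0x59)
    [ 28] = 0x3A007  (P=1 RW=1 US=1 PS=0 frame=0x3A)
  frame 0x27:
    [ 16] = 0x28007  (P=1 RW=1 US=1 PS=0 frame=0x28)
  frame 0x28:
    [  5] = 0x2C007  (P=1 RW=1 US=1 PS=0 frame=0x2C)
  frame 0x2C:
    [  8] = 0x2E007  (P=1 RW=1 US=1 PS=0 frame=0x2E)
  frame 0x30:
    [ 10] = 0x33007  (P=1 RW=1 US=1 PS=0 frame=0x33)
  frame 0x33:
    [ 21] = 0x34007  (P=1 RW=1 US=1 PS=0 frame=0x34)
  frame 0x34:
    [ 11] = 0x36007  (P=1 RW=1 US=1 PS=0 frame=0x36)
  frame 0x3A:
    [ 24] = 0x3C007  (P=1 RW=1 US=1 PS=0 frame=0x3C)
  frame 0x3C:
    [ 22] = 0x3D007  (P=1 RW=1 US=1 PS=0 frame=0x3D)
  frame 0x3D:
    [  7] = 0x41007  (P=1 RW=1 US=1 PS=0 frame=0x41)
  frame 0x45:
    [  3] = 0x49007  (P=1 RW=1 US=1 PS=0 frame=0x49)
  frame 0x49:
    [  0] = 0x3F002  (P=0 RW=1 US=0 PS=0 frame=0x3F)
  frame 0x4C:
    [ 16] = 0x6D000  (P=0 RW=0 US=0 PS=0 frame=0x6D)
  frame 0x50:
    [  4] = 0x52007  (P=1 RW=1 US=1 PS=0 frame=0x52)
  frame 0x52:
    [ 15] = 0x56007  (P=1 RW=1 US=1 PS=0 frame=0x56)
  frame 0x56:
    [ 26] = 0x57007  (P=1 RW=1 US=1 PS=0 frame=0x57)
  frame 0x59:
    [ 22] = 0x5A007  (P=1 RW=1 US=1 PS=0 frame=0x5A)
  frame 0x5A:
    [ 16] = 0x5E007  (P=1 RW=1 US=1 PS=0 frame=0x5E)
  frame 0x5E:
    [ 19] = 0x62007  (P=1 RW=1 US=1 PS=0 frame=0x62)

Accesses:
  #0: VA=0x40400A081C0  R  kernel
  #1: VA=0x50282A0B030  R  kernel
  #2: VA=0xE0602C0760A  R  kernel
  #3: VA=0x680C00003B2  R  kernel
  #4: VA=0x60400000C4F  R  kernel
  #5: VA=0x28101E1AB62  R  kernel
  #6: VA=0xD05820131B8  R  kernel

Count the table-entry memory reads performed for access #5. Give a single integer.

Trace:
#0 VA=0x40400A081C0 (r,kernel):
  lvl0: tbl 0x24, slot 8 ⇒ 0x27007 (P1/RW1/US1/PS0)
  lvl1: tbl 0x27, slot 16 ⇒ 0x28007 (P1/RW1/US1/PS0)
  lvl2: tbl 0x28, slot 5 ⇒ 0x2C007 (P1/RW1/US1/PS0)
  lvl3: tbl 0x2C, slot 8 ⇒ 0x2E007 (P1/RW1/US1/PS0)
  → PA=0x2E1C0  (4 entries read)
#1 VA=0x50282A0B030 (r,kernel):
  lvl0: tbl 0x24, slot 10 ⇒ 0x30007 (P1/RW1/US1/PS0)
  lvl1: tbl 0x30, slot 10 ⇒ 0x33007 (P1/RW1/US1/PS0)
  lvl2: tbl 0x33, slot 21 ⇒ 0x34007 (P1/RW1/US1/PS0)
  lvl3: tbl 0x34, slot 11 ⇒ 0x36007 (P1/RW1/US1/PS0)
  → PA=0x36030  (4 entries read)
#2 VA=0xE0602C0760A (r,kernel):
  lvl0: tbl 0x24, slot 28 ⇒ 0x3A007 (P1/RW1/US1/PS0)
  lvl1: tbl 0x3A, slot 24 ⇒ 0x3C007 (P1/RW1/US1/PS0)
  lvl2: tbl 0x3C, slot 22 ⇒ 0x3D007 (P1/RW1/US1/PS0)
  lvl3: tbl 0x3D, slot 7 ⇒ 0x41007 (P1/RW1/US1/PS0)
  → PA=0x4160A  (4 entries read)
#3 VA=0x680C00003B2 (r,kernel):
  lvl0: tbl 0x24, slot 13 ⇒ 0x45007 (P1/RW1/US1/PS0)
  lvl1: tbl 0x45, slot 3 ⇒ 0x49007 (P1/RW1/US1/PS0)
  lvl2: tbl 0x49, slot 0 ⇒ 0x3F002 (P0/RW1/US0/PS0)
  ✗ PAGE_NOT_PRESENT  [3 reads]
#4 VA=0x60400000C4F (r,kernel):
  lvl0: tbl 0x24, slot 12 ⇒ 0x4C007 (P1/RW1/US1/PS0)
  lvl1: tbl 0x4C, slot 16 ⇒ 0x6D000 (P0/RW0/US0/PS0)
  ✗ PAGE_NOT_PRESENT  [2 reads]
#5 VA=0x28101E1AB62 (r,kernel):
  lvl0: tbl 0x24, slot 5 ⇒ 0x50007 (P1/RW1/US1/PS0)
  lvl1: tbl 0x50, slot 4 ⇒ 0x52007 (P1/RW1/US1/PS0)
  lvl2: tbl 0x52, slot 15 ⇒ 0x56007 (P1/RW1/US1/PS0)
  lvl3: tbl 0x56, slot 26 ⇒ 0x57007 (P1/RW1/US1/PS0)
  → PA=0x57B62  (4 entries read)
#6 VA=0xD05820131B8 (r,kernel):
  lvl0: tbl 0x24, slot 26 ⇒ 0x59007 (P1/RW1/US1/PS0)
  lvl1: tbl 0x59, slot 22 ⇒ 0x5A007 (P1/RW1/US1/PS0)
  lvl2: tbl 0x5A, slot 16 ⇒ 0x5E007 (P1/RW1/US1/PS0)
  lvl3: tbl 0x5E, slot 19 ⇒ 0x62007 (P1/RW1/US1/PS0)
  → PA=0x621B8  (4 entries read)

Entries read for #5: 4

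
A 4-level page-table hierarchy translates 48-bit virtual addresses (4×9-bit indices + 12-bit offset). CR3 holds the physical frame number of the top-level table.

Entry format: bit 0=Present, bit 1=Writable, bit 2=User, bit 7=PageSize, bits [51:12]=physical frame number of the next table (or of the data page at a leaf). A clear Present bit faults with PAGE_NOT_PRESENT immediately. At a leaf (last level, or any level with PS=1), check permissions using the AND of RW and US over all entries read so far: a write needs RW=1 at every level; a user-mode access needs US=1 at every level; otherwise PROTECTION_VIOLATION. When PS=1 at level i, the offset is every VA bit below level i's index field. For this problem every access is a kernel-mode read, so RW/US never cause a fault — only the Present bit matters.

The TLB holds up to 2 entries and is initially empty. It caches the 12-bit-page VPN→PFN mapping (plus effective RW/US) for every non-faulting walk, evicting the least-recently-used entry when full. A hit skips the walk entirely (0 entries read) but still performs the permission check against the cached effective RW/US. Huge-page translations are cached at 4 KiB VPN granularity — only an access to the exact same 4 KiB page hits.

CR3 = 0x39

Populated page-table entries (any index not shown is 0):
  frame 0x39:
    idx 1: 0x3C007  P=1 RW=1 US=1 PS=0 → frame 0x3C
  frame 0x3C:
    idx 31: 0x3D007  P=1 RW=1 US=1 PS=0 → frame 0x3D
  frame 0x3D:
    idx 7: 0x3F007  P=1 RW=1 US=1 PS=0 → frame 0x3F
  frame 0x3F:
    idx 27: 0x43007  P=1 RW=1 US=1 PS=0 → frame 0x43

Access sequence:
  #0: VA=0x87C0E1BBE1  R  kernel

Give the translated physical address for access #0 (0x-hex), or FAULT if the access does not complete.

Per-access translation:
#0 VA=0x87C0E1BBE1 (r,kernel):
  L0 @0x39[1] → 0x3C007  P=1,RW=1,US=1,PS=0
  L1 @0x3C[31] → 0x3D007  P=1,RW=1,US=1,PS=0
  L2 @0x3D[7] → 0x3F007  P=1,RW=1,US=1,PS=0
  L3 @0x3F[27] → 0x43007  P=1,RW=1,US=1,PS=0
  → PA=0x43BE1  (4 entries read)

Access #0 PA: 0x43BE1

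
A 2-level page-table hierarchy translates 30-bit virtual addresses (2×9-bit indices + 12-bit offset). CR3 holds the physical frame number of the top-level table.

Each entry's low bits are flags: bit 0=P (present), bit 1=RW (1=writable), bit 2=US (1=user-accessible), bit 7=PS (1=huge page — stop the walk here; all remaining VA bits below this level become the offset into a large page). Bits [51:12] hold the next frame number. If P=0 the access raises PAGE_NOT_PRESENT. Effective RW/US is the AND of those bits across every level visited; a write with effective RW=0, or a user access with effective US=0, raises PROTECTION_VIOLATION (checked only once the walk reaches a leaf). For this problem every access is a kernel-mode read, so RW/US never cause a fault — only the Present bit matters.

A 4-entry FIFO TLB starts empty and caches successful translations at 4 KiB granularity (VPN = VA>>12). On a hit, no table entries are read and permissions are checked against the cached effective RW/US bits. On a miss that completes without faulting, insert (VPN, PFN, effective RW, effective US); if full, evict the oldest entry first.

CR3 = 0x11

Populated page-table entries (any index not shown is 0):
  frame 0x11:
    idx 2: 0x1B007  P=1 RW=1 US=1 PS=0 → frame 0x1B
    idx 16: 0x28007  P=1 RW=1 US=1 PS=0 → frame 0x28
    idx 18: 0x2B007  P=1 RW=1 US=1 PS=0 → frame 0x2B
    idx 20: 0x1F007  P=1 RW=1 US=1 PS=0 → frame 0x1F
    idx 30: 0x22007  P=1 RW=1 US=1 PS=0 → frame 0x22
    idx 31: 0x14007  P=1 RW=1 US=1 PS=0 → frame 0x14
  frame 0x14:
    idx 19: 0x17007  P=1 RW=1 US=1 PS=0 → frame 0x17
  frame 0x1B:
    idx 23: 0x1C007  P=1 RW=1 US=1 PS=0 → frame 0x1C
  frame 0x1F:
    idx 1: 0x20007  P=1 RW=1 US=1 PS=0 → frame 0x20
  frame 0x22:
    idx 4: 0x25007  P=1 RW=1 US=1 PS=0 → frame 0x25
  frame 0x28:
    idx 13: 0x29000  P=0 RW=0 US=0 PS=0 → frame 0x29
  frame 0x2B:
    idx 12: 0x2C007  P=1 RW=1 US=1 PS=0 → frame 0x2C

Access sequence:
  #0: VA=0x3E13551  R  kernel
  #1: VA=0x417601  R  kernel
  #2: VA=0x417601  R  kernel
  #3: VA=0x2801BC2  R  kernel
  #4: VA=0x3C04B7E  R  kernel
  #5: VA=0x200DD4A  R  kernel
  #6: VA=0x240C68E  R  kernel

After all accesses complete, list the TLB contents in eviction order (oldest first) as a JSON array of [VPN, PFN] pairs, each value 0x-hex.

Per-access translation:
#0 VA=0x3E13551 (r,kernel):
  L0 @0x11[31] → 0x14007  P=1,RW=1,US=1,PS=0
  L1 @0x14[19] → 0x17007  P=1,RW=1,US=1,PS=0
  → PA=0x17551  (2 entries read)
#1 VA=0x417601 (r,kernel):
  L0 @0x11[2] → 0x1B007  P=1,RW=1,US=1,PS=0
  L1 @0x1B[23] → 0x1C007  P=1,RW=1,US=1,PS=0
  → PA=0x1C601  (2 entries read)
#2 VA=0x417601 (r,kernel):
  TLB hit vpn=0x417 → PA=0x1C601
#3 VA=0x2801BC2 (r,kernel):
  L0 @0x11[20] → 0x1F007  P=1,RW=1,US=1,PS=0
  L1 @0x1F[1] → 0x20007  P=1,RW=1,US=1,PS=0
  → PA=0x20BC2  (2 entries read)
#4 VA=0x3C04B7E (r,kernel):
  L0 @0x11[30] → 0x22007  P=1,RW=1,US=1,PS=0
  L1 @0x22[4] → 0x25007  P=1,RW=1,US=1,PS=0
  → PA=0x25B7E  (2 entries read)
#5 VA=0x200DD4A (r,kernel):
  L0 @0x11[16] → 0x28007  P=1,RW=1,US=1,PS=0
  L1 @0x28[13] → 0x29000  P=0,RW=0,US=0,PS=0
  ✗ PAGE_NOT_PRESENT  [2 reads]
#6 VA=0x240C68E (r,kernel):
  L0 @0x11[18] → 0x2B007  P=1,RW=1,US=1,PS=0
  L1 @0x2B[12] → 0x2C007  P=1,RW=1,US=1,PS=0
  → PA=0x2C68E  (2 entries read)

TLB: [["0x417", "0x1C"], ["0x2801", "0x20"], ["0x3C04", "0x25"], ["0x240C", "0x2C"]]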